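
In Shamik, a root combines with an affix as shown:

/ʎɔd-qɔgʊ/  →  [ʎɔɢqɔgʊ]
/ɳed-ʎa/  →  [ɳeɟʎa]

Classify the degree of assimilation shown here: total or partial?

Underlying /d/ is realised as [ɢ] next to /q/; /q/ itself does not change.
The change alveolar → uvular matches the place of the following /q/, identifying this as place assimilation.
Manner and voice are unchanged, so the assimilation is partial, not total.
Checking the remaining alternation: /d/ → [ɟ] before /ʎ/ (alveolar → palatal, matching palatal) — only place changes, and always toward the following segment.

partial assimilation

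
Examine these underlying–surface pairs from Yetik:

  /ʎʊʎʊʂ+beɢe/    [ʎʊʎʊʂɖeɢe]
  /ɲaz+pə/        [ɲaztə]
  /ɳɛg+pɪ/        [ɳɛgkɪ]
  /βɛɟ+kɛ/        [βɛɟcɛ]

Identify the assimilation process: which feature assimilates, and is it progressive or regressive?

progressive place assimilation

Underlying /b/ is realised as [ɖ] next to /ʂ/; /ʂ/ itself does not change.
The change bilabial → retroflex matches the place of the preceding /ʂ/, identifying this as place assimilation.
Manner and voice are unchanged, so the assimilation is partial, not total.
Checking the remaining alternations: /p/ → [t] after /z/ (bilabial → alveolar, matching alveolar); /p/ → [k] after /g/ (bilabial → velar, matching velar); /k/ → [c] after /ɟ/ (velar → palatal, matching palatal) — only place changes, and always toward the preceding segment.
Since the segment that changes follows the conditioning segment, the assimilation is progressive.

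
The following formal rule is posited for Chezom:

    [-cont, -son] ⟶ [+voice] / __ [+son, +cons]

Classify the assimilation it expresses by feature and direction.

The target ([-cont, -son], stops) acquires [+voice] next to a sonorant consonant ([+son, +cons]) — it takes on the voicing of its neighbour, so the feature that spreads is voicing.
Since the environment is written after the underscore, the trigger follows the target; the direction is regressive.

regressive voicing assimilation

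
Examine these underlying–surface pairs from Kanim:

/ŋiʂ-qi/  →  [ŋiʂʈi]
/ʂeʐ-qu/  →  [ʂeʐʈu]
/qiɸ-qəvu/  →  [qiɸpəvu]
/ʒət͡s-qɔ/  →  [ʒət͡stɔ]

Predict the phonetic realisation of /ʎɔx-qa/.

The data show progressive place assimilation: /q/ → [ʈ] after /ʂ/; /q/ → [ʈ] after /ʐ/; /q/ → [p] after /ɸ/; /q/ → [t] after /t͡s/. In each pair only place changes, matching the preceding consonant, while manner and voice stay constant.
The rule targets /q/ (voiceless uvular stop), which sits after the trigger /x/ (velar).
Changing only its place to velar gives [k] — the voiceless velar stop.

[ʎɔxka]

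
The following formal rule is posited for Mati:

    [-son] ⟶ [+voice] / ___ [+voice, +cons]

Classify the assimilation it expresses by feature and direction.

regressive voicing assimilation

The target ([-son], obstruents) acquires [+voice] next to a voiced consonant ([+voice, +cons]) — it takes on the voicing of its neighbour, so the feature that spreads is voicing.
Since the environment is written after the underscore, the trigger follows the target; the direction is regressive.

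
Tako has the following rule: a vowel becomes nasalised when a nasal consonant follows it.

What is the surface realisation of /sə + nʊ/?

/ə/ sits next to the nasal /n/ and is therefore nasalised to [ə̃].

[sə̃nʊ]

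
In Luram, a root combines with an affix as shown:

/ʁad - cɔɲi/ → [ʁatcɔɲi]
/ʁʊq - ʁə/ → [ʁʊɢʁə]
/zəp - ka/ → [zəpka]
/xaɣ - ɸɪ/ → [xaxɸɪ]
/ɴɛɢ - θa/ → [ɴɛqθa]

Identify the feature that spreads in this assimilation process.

voicing

Underlying /d/ is realised as [t] next to /c/; /c/ itself does not change.
The change voiced → voiceless matches the voicing of the following /c/, identifying this as voicing assimilation.
The same holds elsewhere in the data: /q/ → [ɢ] before /ʁ/ (voiceless → voiced, matching voiced); /ɣ/ → [x] before /ɸ/ (voiced → voiceless, matching voiceless); /ɢ/ → [q] before /θ/ (voiced → voiceless, matching voiceless) — only voicing changes, and always toward the following segment.
Nothing changes in [zəpka]: there the adjacent consonants already agree in voicing (/p/ and /k/ are both voiceless), so this form is consistent with the same rule.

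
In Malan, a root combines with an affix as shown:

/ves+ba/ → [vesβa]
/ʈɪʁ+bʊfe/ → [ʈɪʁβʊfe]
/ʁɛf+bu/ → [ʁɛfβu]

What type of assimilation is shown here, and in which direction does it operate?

progressive manner assimilation

Underlying /b/ is realised as [β] next to /s/; /s/ itself does not change.
The change stop → fricative matches the manner of the preceding /s/, identifying this as manner assimilation.
Place and voice are unchanged, so the assimilation is partial, not total.
The same holds elsewhere in the data: /b/ → [β] after /ʁ/ (stop → fricative, matching a fricative); /b/ → [β] after /f/ (stop → fricative, matching a fricative) — only manner changes, and always toward the preceding segment.
The trigger is the preceding segment, so the direction is progressive (perseverative).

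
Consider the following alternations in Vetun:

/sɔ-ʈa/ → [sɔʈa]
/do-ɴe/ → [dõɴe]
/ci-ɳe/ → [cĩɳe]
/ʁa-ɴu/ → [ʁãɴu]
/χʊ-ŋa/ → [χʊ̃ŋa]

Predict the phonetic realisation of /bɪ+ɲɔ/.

The data show regressive nasality assimilation (vowel nasalisation): /o/ → [õ] before /ɴ/; /i/ → [ĩ] before /ɳ/; /a/ → [ã] before /ɴ/; /ʊ/ → [ʊ̃] before /ŋ/ — a vowel is nasalised by an immediately following nasal consonant.
No change occurs in [sɔʈa] because the vowel at the boundary is adjacent to an oral consonant, not a nasal (/ɔ/ next to /ʈ/).
The vowel /ɪ/ is adjacent to the following nasal /ɲ/, so it acquires [+nasal] and surfaces as [ɪ̃].

[bɪ̃ɲɔ]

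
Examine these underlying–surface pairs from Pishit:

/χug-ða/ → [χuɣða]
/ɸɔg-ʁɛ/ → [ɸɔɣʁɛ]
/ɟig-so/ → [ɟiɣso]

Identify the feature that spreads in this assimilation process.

Comparing underlying and surface forms, /g/ → [ɣ] is the alternation; the neighbouring /ð/ is constant.
The change stop → fricative matches the manner of the following /ð/, identifying this as manner assimilation.
The other alternating forms pattern the same way: /g/ → [ɣ] before /ʁ/ (stop → fricative, matching a fricative); /g/ → [ɣ] before /s/ (stop → fricative, matching a fricative) — only manner changes, and always toward the following segment.

manner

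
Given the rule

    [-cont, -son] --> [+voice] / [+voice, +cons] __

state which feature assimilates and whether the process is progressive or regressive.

The target ([-cont, -son], stops) acquires [+voice] next to a voiced consonant ([+voice, +cons]) — it takes on the voicing of its neighbour, so the feature that spreads is voicing.
The conditioning segment sits to the left of the focus bar, meaning the trigger precedes the segment that changes — progressive assimilation.

progressive voicing assimilation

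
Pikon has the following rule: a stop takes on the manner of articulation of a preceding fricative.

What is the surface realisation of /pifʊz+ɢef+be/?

[pifʊzʁefβe]

The rule targets /ɢ/ (voiced uvular stop), which sits after the trigger /z/ (fricative).
The voiced uvular fricative is [ʁ], so /ɢ/ → [ʁ].
The same rule applies at the second boundary: /b/ → [β] next to /f/.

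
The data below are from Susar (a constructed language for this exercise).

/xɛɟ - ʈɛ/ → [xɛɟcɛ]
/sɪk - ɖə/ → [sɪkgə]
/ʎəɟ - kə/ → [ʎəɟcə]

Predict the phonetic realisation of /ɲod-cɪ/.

[ɲodtɪ]

The data show progressive place assimilation: /ʈ/ → [c] after /ɟ/; /ɖ/ → [g] after /k/; /k/ → [c] after /ɟ/. In each pair only place changes, matching the preceding consonant, while manner and voice stay constant.
/c/ is a voiceless palatal stop. The preceding trigger /d/ is alveolar, so /c/ must become alveolar as well.
The voiceless alveolar stop is [t], so /c/ → [t].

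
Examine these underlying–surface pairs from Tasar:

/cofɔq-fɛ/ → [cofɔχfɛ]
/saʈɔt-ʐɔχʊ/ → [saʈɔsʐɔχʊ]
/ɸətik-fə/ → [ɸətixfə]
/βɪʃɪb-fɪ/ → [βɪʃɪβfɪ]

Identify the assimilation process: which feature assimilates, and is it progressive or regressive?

Comparing underlying and surface forms, /q/ → [χ] is the alternation; the neighbouring /f/ is constant.
/q/ is a stop while /f/ is a fricative; the output [χ] is a fricative, matching the trigger — so the feature that spreads is manner.
Place and voice are unchanged, so the assimilation is partial, not total.
The same holds elsewhere in the data: /t/ → [s] before /ʐ/ (stop → fricative, matching a fricative); /k/ → [x] before /f/ (stop → fricative, matching a fricative); /b/ → [β] before /f/ (stop → fricative, matching a fricative) — only manner changes, and always toward the following segment.
The trigger is the following segment, so the direction is regressive (anticipatory).

regressive manner assimilation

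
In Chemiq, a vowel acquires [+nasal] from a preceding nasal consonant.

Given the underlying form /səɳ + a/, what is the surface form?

[səɳã]

The vowel /a/ is adjacent to the preceding nasal /ɳ/, so it acquires [+nasal] and surfaces as [ã].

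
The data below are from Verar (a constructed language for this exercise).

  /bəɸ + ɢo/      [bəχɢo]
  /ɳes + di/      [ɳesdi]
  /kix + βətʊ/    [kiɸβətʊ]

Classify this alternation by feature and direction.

regressive place assimilation

The segment that alternates is /ɸ/, which surfaces as [χ] when adjacent to /ɢ/.
/ɸ/ is bilabial while /ɢ/ is uvular; the output [χ] is uvular, matching the trigger — so the feature that spreads is place.
Manner and voice are unchanged, so the assimilation is partial, not total.
The other alternating form patterns the same way: /x/ → [ɸ] before /β/ (velar → bilabial, matching bilabial) — only place changes, and always toward the following segment.
No alternation appears in [ɳesdi]: there the adjacent consonants already agree in place (/s/ and /d/ are both alveolar), so this form is consistent with the same rule.
The trigger is the following segment, so the direction is regressive (anticipatory).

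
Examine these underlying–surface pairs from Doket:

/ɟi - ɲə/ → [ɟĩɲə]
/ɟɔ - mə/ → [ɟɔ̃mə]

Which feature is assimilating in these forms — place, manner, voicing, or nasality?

nasality

The vowel /i/ surfaces as nasalised [ĩ] next to the following nasal /ɲ/ — it has acquired the [+nasal] feature of its neighbour.
The other form shows the same pattern: /ɔ/ → [ɔ̃] before /m/ — each time a vowel is nasalised next to a following nasal.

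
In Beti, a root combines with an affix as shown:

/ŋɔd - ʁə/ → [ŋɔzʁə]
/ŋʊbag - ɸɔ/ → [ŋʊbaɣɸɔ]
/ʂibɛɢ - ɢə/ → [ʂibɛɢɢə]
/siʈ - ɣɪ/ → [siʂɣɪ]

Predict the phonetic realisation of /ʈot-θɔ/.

The data show regressive manner assimilation: /d/ → [z] before /ʁ/; /g/ → [ɣ] before /ɸ/; /ʈ/ → [ʂ] before /ɣ/. In each pair only manner changes, matching the following consonant, while place and voice stay constant.
Nothing changes in [ʂibɛɢɢə]: there the adjacent consonants already agree in manner (/ɢ/ and /ɢ/ are both stops), so this form is consistent with the same rule.
The rule targets /t/ (voiceless alveolar stop), which sits before the trigger /θ/ (fricative).
A voiceless alveolar fricative is [s], so the surface segment is [s].

[ʈosθɔ]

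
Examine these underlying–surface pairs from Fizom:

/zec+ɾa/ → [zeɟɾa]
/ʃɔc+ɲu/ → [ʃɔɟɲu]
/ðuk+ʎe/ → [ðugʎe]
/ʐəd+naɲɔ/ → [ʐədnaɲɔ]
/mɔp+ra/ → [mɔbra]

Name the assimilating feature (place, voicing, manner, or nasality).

Underlying /c/ is realised as [ɟ] next to /ɾ/; /ɾ/ itself does not change.
The change voiceless → voiced matches the voicing of the following /ɾ/, identifying this as voicing assimilation.
Checking the remaining alternations: /c/ → [ɟ] before /ɲ/ (voiceless → voiced, matching voiced); /k/ → [g] before /ʎ/ (voiceless → voiced, matching voiced); /p/ → [b] before /r/ (voiceless → voiced, matching voiced) — only voicing changes, and always toward the following segment.
Nothing changes in [ʐədnaɲɔ]: there the adjacent consonants already agree in voicing (/d/ and /n/ are both voiced), so this form is consistent with the same rule.

voicing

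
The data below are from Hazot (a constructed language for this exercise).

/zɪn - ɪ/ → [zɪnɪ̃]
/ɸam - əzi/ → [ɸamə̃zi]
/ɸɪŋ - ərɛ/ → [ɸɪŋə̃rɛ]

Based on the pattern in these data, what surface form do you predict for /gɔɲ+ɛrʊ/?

[gɔɲɛ̃rʊ]

The data show progressive nasality assimilation (vowel nasalisation): /ɪ/ → [ɪ̃] after /n/; /ə/ → [ə̃] after /m/; /ə/ → [ə̃] after /ŋ/ — a vowel is nasalised by an immediately preceding nasal consonant.
/ɛ/ sits next to the nasal /ɲ/ and is therefore nasalised to [ɛ̃].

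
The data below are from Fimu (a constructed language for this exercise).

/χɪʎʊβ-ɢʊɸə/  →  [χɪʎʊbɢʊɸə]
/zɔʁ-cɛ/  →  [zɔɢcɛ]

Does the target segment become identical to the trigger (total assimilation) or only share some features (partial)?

partial assimilation

The segment that alternates is /β/, which surfaces as [b] when adjacent to /ɢ/.
The change fricative → stop matches the manner of the following /ɢ/, identifying this as manner assimilation.
Place and voice are unchanged, so the assimilation is partial, not total.
The other alternating form patterns the same way: /ʁ/ → [ɢ] before /c/ (fricative → stop, matching a stop) — only manner changes, and always toward the following segment.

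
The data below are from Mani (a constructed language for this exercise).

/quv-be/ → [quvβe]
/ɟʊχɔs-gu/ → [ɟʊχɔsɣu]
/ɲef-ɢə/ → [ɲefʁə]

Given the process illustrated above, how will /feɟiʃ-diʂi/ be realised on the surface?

The data show progressive manner assimilation: /b/ → [β] after /v/; /g/ → [ɣ] after /s/; /ɢ/ → [ʁ] after /f/. In each pair only manner changes, matching the preceding consonant, while place and voice stay constant.
The rule targets /d/ (voiced alveolar stop), which sits after the trigger /ʃ/ (fricative).
A voiced alveolar fricative is [z], so the surface segment is [z].

[feɟiʃziʂi]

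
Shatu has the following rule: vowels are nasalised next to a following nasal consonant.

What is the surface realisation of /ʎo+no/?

/o/ sits next to the nasal /n/ and is therefore nasalised to [õ].

[ʎõno]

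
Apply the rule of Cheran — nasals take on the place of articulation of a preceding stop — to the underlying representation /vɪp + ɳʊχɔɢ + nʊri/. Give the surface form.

The rule targets /ɳ/ (voiced retroflex nasal), which sits after the trigger /p/ (bilabial).
A voiced bilabial nasal is [m], so the surface segment is [m].
The same rule applies at the second boundary: /n/ → [ɴ] next to /ɢ/.

[vɪpmʊχɔɢɴʊri]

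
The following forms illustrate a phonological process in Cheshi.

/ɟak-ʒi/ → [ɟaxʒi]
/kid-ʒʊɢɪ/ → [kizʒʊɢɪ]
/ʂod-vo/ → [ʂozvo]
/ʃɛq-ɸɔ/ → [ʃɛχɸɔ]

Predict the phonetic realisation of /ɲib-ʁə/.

[ɲiβʁə]

The data show regressive manner assimilation: /k/ → [x] before /ʒ/; /d/ → [z] before /ʒ/; /d/ → [z] before /v/; /q/ → [χ] before /ɸ/. In each pair only manner changes, matching the following consonant, while place and voice stay constant.
The rule targets /b/ (voiced bilabial stop), which sits before the trigger /ʁ/ (fricative).
A voiced bilabial fricative is [β], so the surface segment is [β].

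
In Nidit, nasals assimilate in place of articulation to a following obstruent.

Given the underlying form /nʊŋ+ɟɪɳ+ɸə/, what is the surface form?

The rule targets /ŋ/ (voiced velar nasal), which sits before the trigger /ɟ/ (palatal).
Changing only its place to palatal gives [ɲ] — the voiced palatal nasal.
The same rule applies at the second boundary: /ɳ/ → [m] next to /ɸ/.

[nʊɲɟɪmɸə]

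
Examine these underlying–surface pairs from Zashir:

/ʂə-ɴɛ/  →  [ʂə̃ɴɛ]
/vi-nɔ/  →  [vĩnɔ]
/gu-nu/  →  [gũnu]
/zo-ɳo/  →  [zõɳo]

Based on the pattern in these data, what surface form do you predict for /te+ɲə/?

The data show regressive nasality assimilation (vowel nasalisation): /ə/ → [ə̃] before /ɴ/; /i/ → [ĩ] before /n/; /u/ → [ũ] before /n/; /o/ → [õ] before /ɳ/ — a vowel is nasalised by an immediately following nasal consonant.
The vowel /e/ is adjacent to the following nasal /ɲ/, so it acquires [+nasal] and surfaces as [ẽ].

[tẽɲə]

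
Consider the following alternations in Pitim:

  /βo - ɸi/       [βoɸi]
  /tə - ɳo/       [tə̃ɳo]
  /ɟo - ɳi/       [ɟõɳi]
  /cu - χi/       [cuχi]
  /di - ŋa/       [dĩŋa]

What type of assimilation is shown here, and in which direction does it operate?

regressive nasality assimilation (vowel nasalisation)

The vowel /ə/ surfaces as nasalised [ə̃] next to the following nasal /ɳ/ — it has acquired the [+nasal] feature of its neighbour.
Likewise in the remaining data: /o/ → [õ] before /ɳ/; /i/ → [ĩ] before /ŋ/ — each time a vowel is nasalised next to a following nasal.
No change occurs in [βoɸi], [cuχi] because the vowel at the boundary is adjacent to an oral consonant, not a nasal (/o/ next to /ɸ/; /u/ next to /χ/).
Because the conditioning nasal is to the right of the vowel that changes, the process is regressive (anticipatory).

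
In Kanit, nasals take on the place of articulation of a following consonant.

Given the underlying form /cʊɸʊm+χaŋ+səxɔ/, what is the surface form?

[cʊɸʊɴχansəxɔ]

/m/ is a voiced bilabial nasal. The following trigger /χ/ is uvular, so /m/ must become uvular as well.
The voiced uvular nasal is [ɴ], so /m/ → [ɴ].
At the second juncture, /ŋ/ likewise becomes [n] adjacent to /s/.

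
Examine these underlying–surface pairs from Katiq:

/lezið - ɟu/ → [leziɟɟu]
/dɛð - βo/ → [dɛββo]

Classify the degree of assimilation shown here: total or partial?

total assimilation

The segment that alternates is /ð/, which surfaces as [ɟ] when adjacent to /ɟ/.
The output [ɟ] is identical to the trigger /ɟ/ — every feature (place, manner, voicing) has been copied — so this is total assimilation.
The remaining alternation confirms this: /ð/ → [β] before /β/ — in each case the output is a copy of the following consonant.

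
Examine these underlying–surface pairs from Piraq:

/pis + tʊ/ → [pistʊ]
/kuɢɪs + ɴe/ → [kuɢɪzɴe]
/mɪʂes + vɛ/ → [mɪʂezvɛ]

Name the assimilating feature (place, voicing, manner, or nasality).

Underlying /s/ is realised as [z] next to /ɴ/; /ɴ/ itself does not change.
/s/ is voiceless while /ɴ/ is voiced; the output [z] is voiced, matching the trigger — so the feature that spreads is voicing.
The other alternating form patterns the same way: /s/ → [z] before /v/ (voiceless → voiced, matching voiced) — only voicing changes, and always toward the following segment.
Nothing changes in [pistʊ]: there the adjacent consonants already agree in voicing (/s/ and /t/ are both voiceless), so this form is consistent with the same rule.

voicing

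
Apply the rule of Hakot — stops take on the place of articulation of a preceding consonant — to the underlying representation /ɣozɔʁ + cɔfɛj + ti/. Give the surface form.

[ɣozɔʁqɔfɛjci]

The rule targets /c/ (voiceless palatal stop), which sits after the trigger /ʁ/ (uvular).
The voiceless uvular stop is [q], so /c/ → [q].
The same rule applies at the second boundary: /t/ → [c] next to /j/.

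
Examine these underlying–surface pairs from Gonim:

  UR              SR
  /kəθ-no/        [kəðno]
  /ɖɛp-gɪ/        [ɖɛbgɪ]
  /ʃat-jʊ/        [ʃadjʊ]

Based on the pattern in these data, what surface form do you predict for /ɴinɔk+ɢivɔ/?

The data show regressive voicing assimilation: /θ/ → [ð] before /n/; /p/ → [b] before /g/; /t/ → [d] before /j/. In each pair only voicing changes, matching the following consonant, while place and manner stay constant.
The rule targets /k/ (voiceless velar stop), which sits before the trigger /ɢ/ (voiced).
The voiced velar stop is [g], so /k/ → [g].

[ɴinɔgɢivɔ]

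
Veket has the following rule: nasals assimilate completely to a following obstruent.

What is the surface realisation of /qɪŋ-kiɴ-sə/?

[qɪkkissə]

/ŋ/ is the segment targeted by the rule; it sits immediately before /k/, so it assimilates completely and surfaces as [k].
At the second juncture, /ɴ/ likewise becomes [s] adjacent to /s/.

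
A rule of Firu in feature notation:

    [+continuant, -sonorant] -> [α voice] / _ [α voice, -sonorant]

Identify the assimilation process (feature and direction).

The rule copies [voice] from the environment onto the target, so the assimilating feature is voicing.
Since the environment is written after the underscore, the trigger follows the target; the direction is regressive.

regressive voicing assimilation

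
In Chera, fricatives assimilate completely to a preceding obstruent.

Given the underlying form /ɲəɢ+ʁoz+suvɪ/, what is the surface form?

/ʁ/ is the segment targeted by the rule; it sits immediately after /ɢ/, so it assimilates completely and surfaces as [ɢ].
The same rule applies at the second boundary: /s/ → [z] next to /z/.

[ɲəɢɢozzuvɪ]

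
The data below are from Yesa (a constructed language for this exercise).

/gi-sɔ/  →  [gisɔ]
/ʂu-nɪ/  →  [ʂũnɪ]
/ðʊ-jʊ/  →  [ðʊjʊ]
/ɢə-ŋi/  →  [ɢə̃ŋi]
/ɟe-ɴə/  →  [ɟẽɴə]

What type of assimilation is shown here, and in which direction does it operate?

The vowel /u/ surfaces as nasalised [ũ] next to the following nasal /n/ — it has acquired the [+nasal] feature of its neighbour.
Likewise in the remaining data: /ə/ → [ə̃] before /ŋ/; /e/ → [ẽ] before /ɴ/ — each time a vowel is nasalised next to a following nasal.
No change occurs in [gisɔ], [ðʊjʊ] because the vowel at the boundary is adjacent to an oral consonant, not a nasal (/i/ next to /s/; /ʊ/ next to /j/).
Because the conditioning nasal is to the right of the vowel that changes, the process is regressive (anticipatory).

regressive nasality assimilation (vowel nasalisation)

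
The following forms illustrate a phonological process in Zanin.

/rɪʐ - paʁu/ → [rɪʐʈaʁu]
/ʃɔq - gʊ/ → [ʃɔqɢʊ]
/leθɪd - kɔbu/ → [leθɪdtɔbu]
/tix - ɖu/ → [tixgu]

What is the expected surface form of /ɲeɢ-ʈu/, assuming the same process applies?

[ɲeɢqu]

The data show progressive place assimilation: /p/ → [ʈ] after /ʐ/; /g/ → [ɢ] after /q/; /k/ → [t] after /d/; /ɖ/ → [g] after /x/. In each pair only place changes, matching the preceding consonant, while manner and voice stay constant.
/ʈ/ is a voiceless retroflex stop. The preceding trigger /ɢ/ is uvular, so /ʈ/ must become uvular as well.
A voiceless uvular stop is [q], so the surface segment is [q].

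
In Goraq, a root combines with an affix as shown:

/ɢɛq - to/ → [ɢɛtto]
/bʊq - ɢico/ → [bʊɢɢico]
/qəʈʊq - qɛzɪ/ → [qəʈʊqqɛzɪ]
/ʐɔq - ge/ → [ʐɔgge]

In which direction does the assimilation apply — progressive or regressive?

regressive

The segment that alternates is /q/, which surfaces as [t] when adjacent to /t/.
The output [t] is identical to the trigger /t/ — every feature (place, manner, voicing) has been copied — so this is total assimilation.
The other forms behave the same way: /q/ → [ɢ] before /ɢ/; /q/ → [g] before /g/ — in each case the output is a copy of the following consonant.
In [qəʈʊqqɛzɪ] the two consonants at the boundary are already identical (/q/ + /q/), so the rule applies vacuously and nothing changes.
The trigger is the following segment, so the direction is regressive (anticipatory).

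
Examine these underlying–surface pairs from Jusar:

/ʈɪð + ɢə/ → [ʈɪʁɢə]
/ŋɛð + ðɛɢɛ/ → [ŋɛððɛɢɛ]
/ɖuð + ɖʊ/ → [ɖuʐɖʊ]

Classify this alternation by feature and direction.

Comparing underlying and surface forms, /ð/ → [ʁ] is the alternation; the neighbouring /ɢ/ is constant.
The change dental → uvular matches the place of the following /ɢ/, identifying this as place assimilation.
Manner and voice are unchanged, so the assimilation is partial, not total.
Checking the remaining alternation: /ð/ → [ʐ] before /ɖ/ (dental → retroflex, matching retroflex) — only place changes, and always toward the following segment.
Nothing changes in [ŋɛððɛɢɛ]: there the adjacent consonants already agree in place (/ð/ and /ð/ are both dental), so this form is consistent with the same rule.
The trigger is the following segment, so the direction is regressive (anticipatory).

regressive place assimilation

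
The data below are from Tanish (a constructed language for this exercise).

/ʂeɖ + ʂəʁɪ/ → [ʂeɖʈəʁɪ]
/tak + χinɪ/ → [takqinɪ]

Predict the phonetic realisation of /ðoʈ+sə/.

The data show progressive manner assimilation: /ʂ/ → [ʈ] after /ɖ/; /χ/ → [q] after /k/. In each pair only manner changes, matching the preceding consonant, while place and voice stay constant.
The rule targets /s/ (voiceless alveolar fricative), which sits after the trigger /ʈ/ (stop).
The voiceless alveolar stop is [t], so /s/ → [t].

[ðoʈtə]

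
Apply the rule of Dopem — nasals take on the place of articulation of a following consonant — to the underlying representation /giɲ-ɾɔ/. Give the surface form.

[ginɾɔ]

The rule targets /ɲ/ (voiced palatal nasal), which sits before the trigger /ɾ/ (alveolar).
The voiced alveolar nasal is [n], so /ɲ/ → [n].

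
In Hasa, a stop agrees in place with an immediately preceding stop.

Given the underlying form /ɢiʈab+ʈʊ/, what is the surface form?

[ɢiʈabpʊ]

/ʈ/ is a voiceless retroflex stop. The preceding trigger /b/ is bilabial, so /ʈ/ must become bilabial as well.
A voiceless bilabial stop is [p], so the surface segment is [p].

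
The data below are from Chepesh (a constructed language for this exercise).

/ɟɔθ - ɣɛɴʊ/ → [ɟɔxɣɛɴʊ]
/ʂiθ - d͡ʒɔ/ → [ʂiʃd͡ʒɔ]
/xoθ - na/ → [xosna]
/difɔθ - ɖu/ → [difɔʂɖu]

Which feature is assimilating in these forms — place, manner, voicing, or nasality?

Underlying /θ/ is realised as [x] next to /ɣ/; /ɣ/ itself does not change.
The change dental → velar matches the place of the following /ɣ/, identifying this as place assimilation.
Checking the remaining alternations: /θ/ → [ʃ] before /d͡ʒ/ (dental → postalveolar, matching postalveolar); /θ/ → [s] before /n/ (dental → alveolar, matching alveolar); /θ/ → [ʂ] before /ɖ/ (dental → retroflex, matching retroflex) — only place changes, and always toward the following segment.

place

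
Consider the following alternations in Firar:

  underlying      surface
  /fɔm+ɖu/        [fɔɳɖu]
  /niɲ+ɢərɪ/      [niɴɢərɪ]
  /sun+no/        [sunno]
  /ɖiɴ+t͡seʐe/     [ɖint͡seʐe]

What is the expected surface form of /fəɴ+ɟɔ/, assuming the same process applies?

The data show regressive place assimilation: /m/ → [ɳ] before /ɖ/; /ɲ/ → [ɴ] before /ɢ/; /ɴ/ → [n] before /t͡s/. In each pair only place changes, matching the following consonant, while manner and voice stay constant.
Nothing changes in [sunno]: there the adjacent consonants already agree in place (/n/ and /n/ are both alveolar), so this form is consistent with the same rule.
The rule targets /ɴ/ (voiced uvular nasal), which sits before the trigger /ɟ/ (palatal).
A voiced palatal nasal is [ɲ], so the surface segment is [ɲ].

[fəɲɟɔ]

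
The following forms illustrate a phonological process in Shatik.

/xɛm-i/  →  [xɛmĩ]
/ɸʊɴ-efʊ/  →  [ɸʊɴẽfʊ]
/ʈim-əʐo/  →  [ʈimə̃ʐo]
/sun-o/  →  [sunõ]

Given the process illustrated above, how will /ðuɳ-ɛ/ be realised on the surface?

The data show progressive nasality assimilation (vowel nasalisation): /i/ → [ĩ] after /m/; /e/ → [ẽ] after /ɴ/; /ə/ → [ə̃] after /m/; /o/ → [õ] after /n/ — a vowel is nasalised by an immediately preceding nasal consonant.
The vowel /ɛ/ is adjacent to the preceding nasal /ɳ/, so it acquires [+nasal] and surfaces as [ɛ̃].

[ðuɳɛ̃]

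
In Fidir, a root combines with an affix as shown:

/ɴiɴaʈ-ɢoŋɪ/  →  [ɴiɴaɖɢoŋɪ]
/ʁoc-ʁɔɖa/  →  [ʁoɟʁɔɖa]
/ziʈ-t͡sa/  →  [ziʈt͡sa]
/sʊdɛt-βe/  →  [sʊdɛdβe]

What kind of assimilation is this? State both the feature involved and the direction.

Comparing underlying and surface forms, /ʈ/ → [ɖ] is the alternation; the neighbouring /ɢ/ is constant.
The change voiceless → voiced matches the voicing of the following /ɢ/, identifying this as voicing assimilation.
Place and manner are unchanged, so the assimilation is partial, not total.
The same holds elsewhere in the data: /c/ → [ɟ] before /ʁ/ (voiceless → voiced, matching voiced); /t/ → [d] before /β/ (voiceless → voiced, matching voiced) — only voicing changes, and always toward the following segment.
Nothing changes in [ziʈt͡sa]: there the adjacent consonants already agree in voicing (/ʈ/ and /t͡s/ are both voiceless), so this form is consistent with the same rule.
Since the segment that changes precedes the conditioning segment, the assimilation is regressive.

regressive voicing assimilation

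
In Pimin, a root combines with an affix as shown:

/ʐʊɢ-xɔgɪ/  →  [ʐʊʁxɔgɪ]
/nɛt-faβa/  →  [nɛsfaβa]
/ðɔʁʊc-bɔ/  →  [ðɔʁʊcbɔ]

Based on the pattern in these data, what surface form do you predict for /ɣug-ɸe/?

The data show regressive manner assimilation: /ɢ/ → [ʁ] before /x/; /t/ → [s] before /f/. In each pair only manner changes, matching the following consonant, while place and voice stay constant.
No alternation appears in [ðɔʁʊcbɔ]: there the adjacent consonants already agree in manner (/c/ and /b/ are both stops), so this form is consistent with the same rule.
The rule targets /g/ (voiced velar stop), which sits before the trigger /ɸ/ (fricative).
The voiced velar fricative is [ɣ], so /g/ → [ɣ].

[ɣuɣɸe]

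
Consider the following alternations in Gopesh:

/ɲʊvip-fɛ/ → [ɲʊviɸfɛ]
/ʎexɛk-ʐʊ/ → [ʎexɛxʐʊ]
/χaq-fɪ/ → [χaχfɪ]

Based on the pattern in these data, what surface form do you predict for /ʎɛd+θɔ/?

[ʎɛzθɔ]

The data show regressive manner assimilation: /p/ → [ɸ] before /f/; /k/ → [x] before /ʐ/; /q/ → [χ] before /f/. In each pair only manner changes, matching the following consonant, while place and voice stay constant.
The rule targets /d/ (voiced alveolar stop), which sits before the trigger /θ/ (fricative).
A voiced alveolar fricative is [z], so the surface segment is [z].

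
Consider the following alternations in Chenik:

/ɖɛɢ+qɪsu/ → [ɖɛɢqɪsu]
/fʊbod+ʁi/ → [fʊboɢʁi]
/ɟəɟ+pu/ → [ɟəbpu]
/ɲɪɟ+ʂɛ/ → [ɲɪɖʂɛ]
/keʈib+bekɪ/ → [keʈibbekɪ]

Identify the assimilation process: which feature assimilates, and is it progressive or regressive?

regressive place assimilation

Comparing underlying and surface forms, /d/ → [ɢ] is the alternation; the neighbouring /ʁ/ is constant.
The change alveolar → uvular matches the place of the following /ʁ/, identifying this as place assimilation.
Manner and voice are unchanged, so the assimilation is partial, not total.
The other alternating forms pattern the same way: /ɟ/ → [b] before /p/ (palatal → bilabial, matching bilabial); /ɟ/ → [ɖ] before /ʂ/ (palatal → retroflex, matching retroflex) — only place changes, and always toward the following segment.
No alternation appears in [ɖɛɢqɪsu], [keʈibbekɪ]: there the adjacent consonants already agree in place (/ɢ/ and /q/ are both uvular; /b/ and /b/ are both bilabial), so these forms are consistent with the same rule.
Since the segment that changes precedes the conditioning segment, the assimilation is regressive.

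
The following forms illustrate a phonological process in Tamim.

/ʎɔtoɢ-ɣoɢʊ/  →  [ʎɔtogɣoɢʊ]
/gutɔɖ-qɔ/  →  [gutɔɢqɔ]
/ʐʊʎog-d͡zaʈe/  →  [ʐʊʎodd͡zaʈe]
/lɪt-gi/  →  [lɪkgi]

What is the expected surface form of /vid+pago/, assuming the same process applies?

[vibpago]

The data show regressive place assimilation: /ɢ/ → [g] before /ɣ/; /ɖ/ → [ɢ] before /q/; /g/ → [d] before /d͡z/; /t/ → [k] before /g/. In each pair only place changes, matching the following consonant, while manner and voice stay constant.
/d/ is a voiced alveolar stop. The following trigger /p/ is bilabial, so /d/ must become bilabial as well.
The voiced bilabial stop is [b], so /d/ → [b].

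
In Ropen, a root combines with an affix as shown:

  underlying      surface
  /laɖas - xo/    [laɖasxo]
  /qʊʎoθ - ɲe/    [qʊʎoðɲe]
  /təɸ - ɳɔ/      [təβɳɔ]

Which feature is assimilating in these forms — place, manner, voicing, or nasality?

voicing

Underlying /θ/ is realised as [ð] next to /ɲ/; /ɲ/ itself does not change.
/θ/ is voiceless while /ɲ/ is voiced; the output [ð] is voiced, matching the trigger — so the feature that spreads is voicing.
The same holds elsewhere in the data: /ɸ/ → [β] before /ɳ/ (voiceless → voiced, matching voiced) — only voicing changes, and always toward the following segment.
Nothing changes in [laɖasxo]: there the adjacent consonants already agree in voicing (/s/ and /x/ are both voiceless), so this form is consistent with the same rule.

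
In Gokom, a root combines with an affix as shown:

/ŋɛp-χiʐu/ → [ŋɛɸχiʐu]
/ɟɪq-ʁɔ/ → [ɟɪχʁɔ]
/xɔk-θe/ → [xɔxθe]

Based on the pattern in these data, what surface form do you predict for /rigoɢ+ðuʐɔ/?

The data show regressive manner assimilation: /p/ → [ɸ] before /χ/; /q/ → [χ] before /ʁ/; /k/ → [x] before /θ/. In each pair only manner changes, matching the following consonant, while place and voice stay constant.
/ɢ/ is a voiced uvular stop. The following trigger /ð/ is a fricative, so /ɢ/ must become a fricative as well.
The voiced uvular fricative is [ʁ], so /ɢ/ → [ʁ].

[rigoʁðuʐɔ]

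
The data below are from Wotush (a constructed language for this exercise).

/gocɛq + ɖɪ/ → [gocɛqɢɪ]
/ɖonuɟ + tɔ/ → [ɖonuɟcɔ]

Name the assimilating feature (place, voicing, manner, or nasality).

place

Comparing underlying and surface forms, /ɖ/ → [ɢ] is the alternation; the neighbouring /q/ is constant.
The change retroflex → uvular matches the place of the preceding /q/, identifying this as place assimilation.
The other alternating form patterns the same way: /t/ → [c] after /ɟ/ (alveolar → palatal, matching palatal) — only place changes, and always toward the preceding segment.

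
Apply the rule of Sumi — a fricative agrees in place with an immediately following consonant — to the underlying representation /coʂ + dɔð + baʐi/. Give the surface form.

[cosdɔβbaʐi]

The rule targets /ʂ/ (voiceless retroflex fricative), which sits before the trigger /d/ (alveolar).
The voiceless alveolar fricative is [s], so /ʂ/ → [s].
At the second juncture, /ð/ likewise becomes [β] adjacent to /b/.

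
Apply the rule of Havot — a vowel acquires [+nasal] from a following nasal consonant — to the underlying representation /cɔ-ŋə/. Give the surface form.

[cɔ̃ŋə]

/ɔ/ sits next to the nasal /ŋ/ and is therefore nasalised to [ɔ̃].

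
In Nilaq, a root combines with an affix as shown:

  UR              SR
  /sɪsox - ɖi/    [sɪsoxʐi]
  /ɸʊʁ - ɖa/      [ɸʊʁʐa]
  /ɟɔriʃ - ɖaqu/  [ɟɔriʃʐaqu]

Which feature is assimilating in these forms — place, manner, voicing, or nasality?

manner

Underlying /ɖ/ is realised as [ʐ] next to /x/; /x/ itself does not change.
/ɖ/ is a stop while /x/ is a fricative; the output [ʐ] is a fricative, matching the trigger — so the feature that spreads is manner.
Checking the remaining alternations: /ɖ/ → [ʐ] after /ʁ/ (stop → fricative, matching a fricative); /ɖ/ → [ʐ] after /ʃ/ (stop → fricative, matching a fricative) — only manner changes, and always toward the preceding segment.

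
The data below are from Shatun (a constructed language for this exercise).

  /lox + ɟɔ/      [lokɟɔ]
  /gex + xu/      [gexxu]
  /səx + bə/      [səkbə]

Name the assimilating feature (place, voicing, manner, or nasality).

manner

Underlying /x/ is realised as [k] next to /ɟ/; /ɟ/ itself does not change.
The change fricative → stop matches the manner of the following /ɟ/, identifying this as manner assimilation.
The same holds elsewhere in the data: /x/ → [k] before /b/ (fricative → stop, matching a stop) — only manner changes, and always toward the following segment.
No alternation appears in [gexxu]: there the adjacent consonants already agree in manner (/x/ and /x/ are both fricatives), so this form is consistent with the same rule.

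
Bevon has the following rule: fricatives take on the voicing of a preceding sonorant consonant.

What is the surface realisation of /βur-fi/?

/f/ is a voiceless labiodental fricative. The preceding trigger /r/ is voiced, so /f/ must become voiced as well.
Changing only its voicing to voiced gives [v] — the voiced labiodental fricative.

[βurvi]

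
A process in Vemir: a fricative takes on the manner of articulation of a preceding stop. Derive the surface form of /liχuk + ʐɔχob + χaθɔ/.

The rule targets /ʐ/ (voiced retroflex fricative), which sits after the trigger /k/ (stop).
A voiced retroflex stop is [ɖ], so the surface segment is [ɖ].
The same rule applies at the second boundary: /χ/ → [q] next to /b/.

[liχukɖɔχobqaθɔ]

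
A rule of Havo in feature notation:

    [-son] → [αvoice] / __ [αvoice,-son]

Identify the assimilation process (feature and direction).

regressive voicing assimilation

The shared variable α links the value of [voice] on the target to the same value on the neighbouring segment, so voicing is the feature that assimilates.
The conditioning segment sits to the right of the focus bar, meaning the trigger follows the segment that changes — regressive assimilation.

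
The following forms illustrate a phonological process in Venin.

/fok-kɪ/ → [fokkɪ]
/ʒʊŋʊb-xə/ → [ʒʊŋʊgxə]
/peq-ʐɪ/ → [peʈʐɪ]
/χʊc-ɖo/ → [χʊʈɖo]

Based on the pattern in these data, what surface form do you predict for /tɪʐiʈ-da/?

[tɪʐitda]

The data show regressive place assimilation: /b/ → [g] before /x/; /q/ → [ʈ] before /ʐ/; /c/ → [ʈ] before /ɖ/. In each pair only place changes, matching the following consonant, while manner and voice stay constant.
Nothing changes in [fokkɪ]: there the adjacent consonants already agree in place (/k/ and /k/ are both velar), so this form is consistent with the same rule.
/ʈ/ is a voiceless retroflex stop. The following trigger /d/ is alveolar, so /ʈ/ must become alveolar as well.
The voiceless alveolar stop is [t], so /ʈ/ → [t].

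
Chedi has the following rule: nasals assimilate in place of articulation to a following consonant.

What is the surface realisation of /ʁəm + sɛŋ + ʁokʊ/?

[ʁənsɛɴʁokʊ]

/m/ is a voiced bilabial nasal. The following trigger /s/ is alveolar, so /m/ must become alveolar as well.
The voiced alveolar nasal is [n], so /m/ → [n].
At the second juncture, /ŋ/ likewise becomes [ɴ] adjacent to /ʁ/.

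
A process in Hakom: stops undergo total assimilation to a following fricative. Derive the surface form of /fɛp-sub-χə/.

[fɛssuχχə]

/p/ is the segment targeted by the rule; it sits immediately before /s/, so it assimilates completely and surfaces as [s].
At the second juncture, /b/ likewise becomes [χ] adjacent to /χ/.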